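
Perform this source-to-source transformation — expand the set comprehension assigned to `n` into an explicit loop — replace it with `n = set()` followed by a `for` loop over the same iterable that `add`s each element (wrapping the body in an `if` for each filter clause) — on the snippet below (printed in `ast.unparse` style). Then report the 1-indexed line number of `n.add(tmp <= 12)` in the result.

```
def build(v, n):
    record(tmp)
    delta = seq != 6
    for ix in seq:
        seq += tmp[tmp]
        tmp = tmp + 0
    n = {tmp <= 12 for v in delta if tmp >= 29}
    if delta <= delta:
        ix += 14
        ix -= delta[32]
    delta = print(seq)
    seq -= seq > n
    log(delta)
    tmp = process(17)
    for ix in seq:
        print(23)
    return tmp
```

10

Transformed code:
def build(v, n):
    record(tmp)
    delta = seq != 6
    for ix in seq:
        seq += tmp[tmp]
        tmp = tmp + 0
    n = set()
    for v in delta:
        if tmp >= 29:
            n.add(tmp <= 12)
    if delta <= delta:
        ix += 14
        ix -= delta[32]
    delta = print(seq)
    seq -= seq > n
    log(delta)
    tmp = process(17)
    for ix in seq:
        print(23)
    return tmp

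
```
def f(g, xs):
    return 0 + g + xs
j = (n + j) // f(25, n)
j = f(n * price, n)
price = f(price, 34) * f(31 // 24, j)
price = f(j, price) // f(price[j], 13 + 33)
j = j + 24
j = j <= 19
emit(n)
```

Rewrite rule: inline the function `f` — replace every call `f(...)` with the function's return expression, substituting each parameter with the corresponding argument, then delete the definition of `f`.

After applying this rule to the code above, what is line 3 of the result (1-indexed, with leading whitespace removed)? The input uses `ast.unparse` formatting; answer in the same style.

Transformed code:
j = (n + j) // (0 + 25 + n)
j = 0 + n * price + n
price = (0 + price + 34) * (0 + 31 // 24 + j)
price = (0 + j + price) // (0 + price[j] + (13 + 33))
j = j + 24
j = j <= 19
emit(n)

price = (0 + price + 34) * (0 + 31 // 24 + j)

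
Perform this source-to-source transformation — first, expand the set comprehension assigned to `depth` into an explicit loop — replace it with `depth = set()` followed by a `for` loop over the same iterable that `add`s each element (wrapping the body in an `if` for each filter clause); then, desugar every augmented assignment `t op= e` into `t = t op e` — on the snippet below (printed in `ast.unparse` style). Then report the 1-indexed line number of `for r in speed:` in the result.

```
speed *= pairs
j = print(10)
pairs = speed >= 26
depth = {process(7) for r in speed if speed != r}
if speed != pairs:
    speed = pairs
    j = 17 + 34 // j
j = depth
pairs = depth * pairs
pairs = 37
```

5

Transformed code:
speed = speed * pairs
j = print(10)
pairs = speed >= 26
depth = set()
for r in speed:
    if speed != r:
        depth.add(process(7))
if speed != pairs:
    speed = pairs
    j = 17 + 34 // j
j = depth
pairs = depth * pairs
pairs = 37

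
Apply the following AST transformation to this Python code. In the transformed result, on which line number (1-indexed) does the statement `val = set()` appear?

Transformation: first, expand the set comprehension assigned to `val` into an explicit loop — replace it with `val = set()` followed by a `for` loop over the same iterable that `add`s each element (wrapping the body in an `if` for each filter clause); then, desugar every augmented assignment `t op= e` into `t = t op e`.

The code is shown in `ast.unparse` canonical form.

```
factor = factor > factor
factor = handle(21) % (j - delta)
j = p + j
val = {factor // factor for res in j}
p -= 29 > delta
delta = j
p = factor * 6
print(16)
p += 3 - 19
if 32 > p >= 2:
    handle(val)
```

Transformed code:
factor = factor > factor
factor = handle(21) % (j - delta)
j = p + j
val = set()
for res in j:
    val.add(factor // factor)
p = p - (29 > delta)
delta = j
p = factor * 6
print(16)
p = p + (3 - 19)
if 32 > p >= 2:
    handle(val)

4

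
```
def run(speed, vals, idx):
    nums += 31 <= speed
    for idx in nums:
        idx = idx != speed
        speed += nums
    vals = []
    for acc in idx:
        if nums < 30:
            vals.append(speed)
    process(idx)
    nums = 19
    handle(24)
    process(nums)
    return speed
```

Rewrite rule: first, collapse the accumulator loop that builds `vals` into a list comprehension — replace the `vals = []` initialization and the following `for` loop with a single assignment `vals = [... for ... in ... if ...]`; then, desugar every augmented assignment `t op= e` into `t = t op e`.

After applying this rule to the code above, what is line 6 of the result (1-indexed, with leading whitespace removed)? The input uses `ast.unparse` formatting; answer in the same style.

vals = [speed for acc in idx if nums < 30]

Transformed code:
def run(speed, vals, idx):
    nums = nums + (31 <= speed)
    for idx in nums:
        idx = idx != speed
        speed = speed + nums
    vals = [speed for acc in idx if nums < 30]
    process(idx)
    nums = 19
    handle(24)
    process(nums)
    return speed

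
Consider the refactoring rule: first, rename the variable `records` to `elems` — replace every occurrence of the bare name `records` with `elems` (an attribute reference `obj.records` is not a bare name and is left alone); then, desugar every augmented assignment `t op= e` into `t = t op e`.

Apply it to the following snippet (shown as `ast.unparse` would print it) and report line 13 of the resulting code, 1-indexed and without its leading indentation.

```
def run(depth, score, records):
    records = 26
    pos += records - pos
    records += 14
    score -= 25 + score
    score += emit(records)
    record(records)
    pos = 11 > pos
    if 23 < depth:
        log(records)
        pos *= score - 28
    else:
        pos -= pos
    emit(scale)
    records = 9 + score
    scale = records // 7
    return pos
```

pos = pos - pos

Transformed code:
def run(depth, score, elems):
    elems = 26
    pos = pos + (elems - pos)
    elems = elems + 14
    score = score - (25 + score)
    score = score + emit(elems)
    record(elems)
    pos = 11 > pos
    if 23 < depth:
        log(elems)
        pos = pos * (score - 28)
    else:
        pos = pos - pos
    emit(scale)
    elems = 9 + score
    scale = elems // 7
    return pos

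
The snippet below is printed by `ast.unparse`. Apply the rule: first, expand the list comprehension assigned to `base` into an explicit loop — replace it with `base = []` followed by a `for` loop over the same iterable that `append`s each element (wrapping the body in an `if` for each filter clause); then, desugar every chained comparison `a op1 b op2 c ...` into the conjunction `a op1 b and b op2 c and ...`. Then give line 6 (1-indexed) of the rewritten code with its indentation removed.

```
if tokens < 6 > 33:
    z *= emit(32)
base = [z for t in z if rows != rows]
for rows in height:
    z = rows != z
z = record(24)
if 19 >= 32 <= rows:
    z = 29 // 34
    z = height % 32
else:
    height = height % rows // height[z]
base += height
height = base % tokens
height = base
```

Transformed code:
if tokens < 6 and 6 > 33:
    z *= emit(32)
base = []
for t in z:
    if rows != rows:
        base.append(z)
for rows in height:
    z = rows != z
z = record(24)
if 19 >= 32 and 32 <= rows:
    z = 29 // 34
    z = height % 32
else:
    height = height % rows // height[z]
base += height
height = base % tokens
height = base

base.append(z)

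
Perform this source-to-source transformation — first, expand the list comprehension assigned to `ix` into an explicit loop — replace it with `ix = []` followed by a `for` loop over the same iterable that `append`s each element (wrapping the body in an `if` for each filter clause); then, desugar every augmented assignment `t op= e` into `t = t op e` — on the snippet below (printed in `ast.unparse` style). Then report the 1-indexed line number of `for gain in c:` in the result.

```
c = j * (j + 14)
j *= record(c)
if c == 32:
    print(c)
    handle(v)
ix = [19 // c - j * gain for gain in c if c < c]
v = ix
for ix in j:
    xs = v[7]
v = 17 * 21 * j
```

Transformed code:
c = j * (j + 14)
j = j * record(c)
if c == 32:
    print(c)
    handle(v)
ix = []
for gain in c:
    if c < c:
        ix.append(19 // c - j * gain)
v = ix
for ix in j:
    xs = v[7]
v = 17 * 21 * j

7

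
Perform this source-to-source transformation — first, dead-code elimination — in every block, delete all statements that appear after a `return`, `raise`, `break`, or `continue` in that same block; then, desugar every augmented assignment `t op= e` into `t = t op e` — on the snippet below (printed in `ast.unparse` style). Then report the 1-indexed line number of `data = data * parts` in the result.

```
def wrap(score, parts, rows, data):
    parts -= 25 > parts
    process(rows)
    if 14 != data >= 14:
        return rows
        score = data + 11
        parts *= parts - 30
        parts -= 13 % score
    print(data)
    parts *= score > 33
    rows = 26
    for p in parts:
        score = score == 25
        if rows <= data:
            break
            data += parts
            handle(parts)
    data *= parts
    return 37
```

Transformed code:
def wrap(score, parts, rows, data):
    parts = parts - (25 > parts)
    process(rows)
    if 14 != data >= 14:
        return rows
    print(data)
    parts = parts * (score > 33)
    rows = 26
    for p in parts:
        score = score == 25
        if rows <= data:
            break
    data = data * parts
    return 37

13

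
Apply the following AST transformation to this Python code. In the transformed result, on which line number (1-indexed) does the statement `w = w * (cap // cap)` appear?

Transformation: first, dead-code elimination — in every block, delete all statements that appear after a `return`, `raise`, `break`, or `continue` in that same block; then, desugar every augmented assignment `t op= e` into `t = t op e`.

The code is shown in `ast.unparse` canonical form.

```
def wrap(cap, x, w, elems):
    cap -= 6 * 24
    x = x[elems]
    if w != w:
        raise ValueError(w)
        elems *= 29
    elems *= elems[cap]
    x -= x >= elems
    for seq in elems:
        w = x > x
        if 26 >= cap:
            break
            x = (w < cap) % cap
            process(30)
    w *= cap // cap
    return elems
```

Transformed code:
def wrap(cap, x, w, elems):
    cap = cap - 6 * 24
    x = x[elems]
    if w != w:
        raise ValueError(w)
    elems = elems * elems[cap]
    x = x - (x >= elems)
    for seq in elems:
        w = x > x
        if 26 >= cap:
            break
    w = w * (cap // cap)
    return elems

12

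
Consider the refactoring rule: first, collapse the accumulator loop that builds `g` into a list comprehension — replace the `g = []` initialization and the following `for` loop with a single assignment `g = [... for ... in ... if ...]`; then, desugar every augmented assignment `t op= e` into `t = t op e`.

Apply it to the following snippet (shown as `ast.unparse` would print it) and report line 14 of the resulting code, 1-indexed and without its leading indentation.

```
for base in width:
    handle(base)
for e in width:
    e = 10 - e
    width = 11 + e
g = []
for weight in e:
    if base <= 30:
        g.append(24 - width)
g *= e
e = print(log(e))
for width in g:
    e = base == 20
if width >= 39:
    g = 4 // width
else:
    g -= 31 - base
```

Transformed code:
for base in width:
    handle(base)
for e in width:
    e = 10 - e
    width = 11 + e
g = [24 - width for weight in e if base <= 30]
g = g * e
e = print(log(e))
for width in g:
    e = base == 20
if width >= 39:
    g = 4 // width
else:
    g = g - (31 - base)

g = g - (31 - base)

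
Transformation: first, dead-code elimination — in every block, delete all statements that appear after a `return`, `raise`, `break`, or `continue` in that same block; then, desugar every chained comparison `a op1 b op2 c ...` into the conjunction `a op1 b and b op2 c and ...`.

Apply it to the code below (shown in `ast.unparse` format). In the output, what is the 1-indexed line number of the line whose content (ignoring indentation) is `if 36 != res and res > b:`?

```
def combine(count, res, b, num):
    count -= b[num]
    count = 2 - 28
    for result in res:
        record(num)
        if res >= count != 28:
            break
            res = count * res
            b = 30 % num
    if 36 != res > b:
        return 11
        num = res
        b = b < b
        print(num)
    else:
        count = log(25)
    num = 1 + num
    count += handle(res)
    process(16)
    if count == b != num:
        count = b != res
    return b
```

Transformed code:
def combine(count, res, b, num):
    count -= b[num]
    count = 2 - 28
    for result in res:
        record(num)
        if res >= count and count != 28:
            break
    if 36 != res and res > b:
        return 11
    else:
        count = log(25)
    num = 1 + num
    count += handle(res)
    process(16)
    if count == b and b != num:
        count = b != res
    return b

8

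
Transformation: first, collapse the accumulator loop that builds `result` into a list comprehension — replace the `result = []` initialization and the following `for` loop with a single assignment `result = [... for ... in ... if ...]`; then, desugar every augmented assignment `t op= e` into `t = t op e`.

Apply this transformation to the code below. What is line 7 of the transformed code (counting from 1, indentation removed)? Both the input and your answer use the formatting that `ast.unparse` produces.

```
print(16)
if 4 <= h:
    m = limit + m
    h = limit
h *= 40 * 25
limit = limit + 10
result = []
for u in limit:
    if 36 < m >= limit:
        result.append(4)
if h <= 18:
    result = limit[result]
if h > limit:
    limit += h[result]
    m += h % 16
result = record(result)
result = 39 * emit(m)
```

Transformed code:
print(16)
if 4 <= h:
    m = limit + m
    h = limit
h = h * (40 * 25)
limit = limit + 10
result = [4 for u in limit if 36 < m >= limit]
if h <= 18:
    result = limit[result]
if h > limit:
    limit = limit + h[result]
    m = m + h % 16
result = record(result)
result = 39 * emit(m)

result = [4 for u in limit if 36 < m >= limit]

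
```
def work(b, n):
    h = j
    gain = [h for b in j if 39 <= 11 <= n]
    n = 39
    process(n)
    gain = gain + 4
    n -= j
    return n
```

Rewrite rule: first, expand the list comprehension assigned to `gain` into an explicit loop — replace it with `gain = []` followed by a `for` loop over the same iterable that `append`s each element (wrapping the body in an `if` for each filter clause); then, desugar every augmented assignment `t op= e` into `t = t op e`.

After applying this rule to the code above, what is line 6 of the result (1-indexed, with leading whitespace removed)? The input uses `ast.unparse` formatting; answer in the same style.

Transformed code:
def work(b, n):
    h = j
    gain = []
    for b in j:
        if 39 <= 11 <= n:
            gain.append(h)
    n = 39
    process(n)
    gain = gain + 4
    n = n - j
    return n

gain.append(h)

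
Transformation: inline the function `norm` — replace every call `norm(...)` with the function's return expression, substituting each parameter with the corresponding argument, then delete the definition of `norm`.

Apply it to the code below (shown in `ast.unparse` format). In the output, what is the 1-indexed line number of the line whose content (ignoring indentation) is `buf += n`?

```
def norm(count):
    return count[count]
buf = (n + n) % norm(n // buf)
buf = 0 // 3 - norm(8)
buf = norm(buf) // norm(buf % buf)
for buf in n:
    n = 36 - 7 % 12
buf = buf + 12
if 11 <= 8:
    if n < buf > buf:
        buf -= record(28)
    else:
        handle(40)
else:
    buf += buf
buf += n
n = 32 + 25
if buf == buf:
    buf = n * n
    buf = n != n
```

14

Transformed code:
buf = (n + n) % (n // buf)[n // buf]
buf = 0 // 3 - 8[8]
buf = buf[buf] // (buf % buf)[buf % buf]
for buf in n:
    n = 36 - 7 % 12
buf = buf + 12
if 11 <= 8:
    if n < buf > buf:
        buf -= record(28)
    else:
        handle(40)
else:
    buf += buf
buf += n
n = 32 + 25
if buf == buf:
    buf = n * n
    buf = n != n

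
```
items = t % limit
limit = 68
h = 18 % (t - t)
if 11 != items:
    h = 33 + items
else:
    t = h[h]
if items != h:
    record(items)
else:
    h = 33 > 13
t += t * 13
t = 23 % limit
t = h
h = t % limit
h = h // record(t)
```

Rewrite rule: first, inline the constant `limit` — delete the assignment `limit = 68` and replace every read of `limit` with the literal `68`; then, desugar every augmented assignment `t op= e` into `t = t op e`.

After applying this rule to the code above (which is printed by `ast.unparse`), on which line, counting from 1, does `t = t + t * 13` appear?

11

Transformed code:
items = t % 68
h = 18 % (t - t)
if 11 != items:
    h = 33 + items
else:
    t = h[h]
if items != h:
    record(items)
else:
    h = 33 > 13
t = t + t * 13
t = 23 % 68
t = h
h = t % 68
h = h // record(t)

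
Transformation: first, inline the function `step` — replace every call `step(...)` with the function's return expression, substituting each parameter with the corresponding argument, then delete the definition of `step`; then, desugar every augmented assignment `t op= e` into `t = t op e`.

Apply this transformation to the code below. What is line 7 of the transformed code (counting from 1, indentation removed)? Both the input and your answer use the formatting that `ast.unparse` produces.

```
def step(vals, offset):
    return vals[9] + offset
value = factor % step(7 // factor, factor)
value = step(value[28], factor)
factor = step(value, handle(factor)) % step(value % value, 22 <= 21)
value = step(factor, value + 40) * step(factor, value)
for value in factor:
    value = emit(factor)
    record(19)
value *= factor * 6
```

record(19)

Transformed code:
value = factor % ((7 // factor)[9] + factor)
value = value[28][9] + factor
factor = (value[9] + handle(factor)) % ((value % value)[9] + (22 <= 21))
value = (factor[9] + (value + 40)) * (factor[9] + value)
for value in factor:
    value = emit(factor)
    record(19)
value = value * (factor * 6)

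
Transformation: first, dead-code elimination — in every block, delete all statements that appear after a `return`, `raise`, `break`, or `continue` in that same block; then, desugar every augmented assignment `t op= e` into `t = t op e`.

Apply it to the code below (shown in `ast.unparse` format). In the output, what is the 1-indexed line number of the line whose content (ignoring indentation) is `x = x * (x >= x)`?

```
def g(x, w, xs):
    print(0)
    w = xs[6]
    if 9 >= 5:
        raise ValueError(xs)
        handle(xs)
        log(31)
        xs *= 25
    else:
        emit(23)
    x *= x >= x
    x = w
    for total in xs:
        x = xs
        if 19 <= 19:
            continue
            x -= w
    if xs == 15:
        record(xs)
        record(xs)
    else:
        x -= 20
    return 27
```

Transformed code:
def g(x, w, xs):
    print(0)
    w = xs[6]
    if 9 >= 5:
        raise ValueError(xs)
    else:
        emit(23)
    x = x * (x >= x)
    x = w
    for total in xs:
        x = xs
        if 19 <= 19:
            continue
    if xs == 15:
        record(xs)
        record(xs)
    else:
        x = x - 20
    return 27

8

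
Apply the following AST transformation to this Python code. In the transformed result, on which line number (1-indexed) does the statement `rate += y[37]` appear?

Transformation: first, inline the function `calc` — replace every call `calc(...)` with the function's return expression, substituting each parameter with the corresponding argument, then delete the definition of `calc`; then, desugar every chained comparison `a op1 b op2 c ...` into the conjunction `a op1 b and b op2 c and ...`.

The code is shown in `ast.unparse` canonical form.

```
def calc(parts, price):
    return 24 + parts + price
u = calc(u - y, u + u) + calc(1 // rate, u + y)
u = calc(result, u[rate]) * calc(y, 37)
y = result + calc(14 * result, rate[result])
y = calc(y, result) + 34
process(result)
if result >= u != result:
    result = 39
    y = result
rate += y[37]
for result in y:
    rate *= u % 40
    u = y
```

Transformed code:
u = 24 + (u - y) + (u + u) + (24 + 1 // rate + (u + y))
u = (24 + result + u[rate]) * (24 + y + 37)
y = result + (24 + 14 * result + rate[result])
y = 24 + y + result + 34
process(result)
if result >= u and u != result:
    result = 39
    y = result
rate += y[37]
for result in y:
    rate *= u % 40
    u = y

9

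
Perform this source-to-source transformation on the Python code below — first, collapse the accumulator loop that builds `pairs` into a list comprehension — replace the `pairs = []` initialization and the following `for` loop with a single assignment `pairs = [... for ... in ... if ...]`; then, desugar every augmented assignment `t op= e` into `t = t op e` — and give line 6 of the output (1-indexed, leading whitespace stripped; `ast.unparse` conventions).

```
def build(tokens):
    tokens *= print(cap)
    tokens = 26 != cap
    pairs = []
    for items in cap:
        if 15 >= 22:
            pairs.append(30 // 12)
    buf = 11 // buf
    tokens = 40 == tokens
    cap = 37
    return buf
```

tokens = 40 == tokens

Transformed code:
def build(tokens):
    tokens = tokens * print(cap)
    tokens = 26 != cap
    pairs = [30 // 12 for items in cap if 15 >= 22]
    buf = 11 // buf
    tokens = 40 == tokens
    cap = 37
    return buf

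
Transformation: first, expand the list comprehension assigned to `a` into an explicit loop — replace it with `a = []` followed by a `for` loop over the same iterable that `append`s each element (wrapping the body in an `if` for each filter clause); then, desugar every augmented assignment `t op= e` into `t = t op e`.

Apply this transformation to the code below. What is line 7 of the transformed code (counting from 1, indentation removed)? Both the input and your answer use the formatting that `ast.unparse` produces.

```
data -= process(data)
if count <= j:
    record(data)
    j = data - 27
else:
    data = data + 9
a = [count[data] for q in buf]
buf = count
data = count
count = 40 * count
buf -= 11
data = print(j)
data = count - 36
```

a = []

Transformed code:
data = data - process(data)
if count <= j:
    record(data)
    j = data - 27
else:
    data = data + 9
a = []
for q in buf:
    a.append(count[data])
buf = count
data = count
count = 40 * count
buf = buf - 11
data = print(j)
data = count - 36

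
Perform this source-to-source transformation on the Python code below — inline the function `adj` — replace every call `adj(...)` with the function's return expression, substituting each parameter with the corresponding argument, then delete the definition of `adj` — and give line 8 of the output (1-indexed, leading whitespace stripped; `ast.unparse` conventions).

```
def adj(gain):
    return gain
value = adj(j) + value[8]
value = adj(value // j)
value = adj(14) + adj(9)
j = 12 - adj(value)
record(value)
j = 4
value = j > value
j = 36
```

j = 36

Transformed code:
value = j + value[8]
value = value // j
value = 14 + 9
j = 12 - value
record(value)
j = 4
value = j > value
j = 36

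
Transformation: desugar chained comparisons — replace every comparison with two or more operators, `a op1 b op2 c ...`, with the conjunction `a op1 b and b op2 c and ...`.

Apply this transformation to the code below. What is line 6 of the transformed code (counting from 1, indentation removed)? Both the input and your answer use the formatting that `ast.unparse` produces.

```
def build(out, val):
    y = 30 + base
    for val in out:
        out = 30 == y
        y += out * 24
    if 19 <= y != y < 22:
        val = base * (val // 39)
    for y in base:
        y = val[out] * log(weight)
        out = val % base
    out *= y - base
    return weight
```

if 19 <= y and y != y and (y < 22):

Transformed code:
def build(out, val):
    y = 30 + base
    for val in out:
        out = 30 == y
        y += out * 24
    if 19 <= y and y != y and (y < 22):
        val = base * (val // 39)
    for y in base:
        y = val[out] * log(weight)
        out = val % base
    out *= y - base
    return weight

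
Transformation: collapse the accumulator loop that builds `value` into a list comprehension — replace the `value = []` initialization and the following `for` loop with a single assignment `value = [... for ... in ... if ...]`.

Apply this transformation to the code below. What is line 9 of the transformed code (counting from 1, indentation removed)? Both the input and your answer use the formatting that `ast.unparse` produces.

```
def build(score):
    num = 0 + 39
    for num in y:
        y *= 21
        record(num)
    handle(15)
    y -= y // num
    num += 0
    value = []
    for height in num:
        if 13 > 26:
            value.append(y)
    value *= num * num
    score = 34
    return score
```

value = [y for height in num if 13 > 26]

Transformed code:
def build(score):
    num = 0 + 39
    for num in y:
        y *= 21
        record(num)
    handle(15)
    y -= y // num
    num += 0
    value = [y for height in num if 13 > 26]
    value *= num * num
    score = 34
    return score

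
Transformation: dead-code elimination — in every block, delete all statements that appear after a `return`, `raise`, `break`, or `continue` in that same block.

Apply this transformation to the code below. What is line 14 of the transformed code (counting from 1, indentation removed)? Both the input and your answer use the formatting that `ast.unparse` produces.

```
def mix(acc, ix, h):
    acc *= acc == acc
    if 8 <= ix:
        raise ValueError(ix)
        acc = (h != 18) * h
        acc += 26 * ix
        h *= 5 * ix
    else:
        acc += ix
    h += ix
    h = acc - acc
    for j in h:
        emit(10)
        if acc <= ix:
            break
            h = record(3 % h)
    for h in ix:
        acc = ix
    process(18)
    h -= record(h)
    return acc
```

acc = ix

Transformed code:
def mix(acc, ix, h):
    acc *= acc == acc
    if 8 <= ix:
        raise ValueError(ix)
    else:
        acc += ix
    h += ix
    h = acc - acc
    for j in h:
        emit(10)
        if acc <= ix:
            break
    for h in ix:
        acc = ix
    process(18)
    h -= record(h)
    return acc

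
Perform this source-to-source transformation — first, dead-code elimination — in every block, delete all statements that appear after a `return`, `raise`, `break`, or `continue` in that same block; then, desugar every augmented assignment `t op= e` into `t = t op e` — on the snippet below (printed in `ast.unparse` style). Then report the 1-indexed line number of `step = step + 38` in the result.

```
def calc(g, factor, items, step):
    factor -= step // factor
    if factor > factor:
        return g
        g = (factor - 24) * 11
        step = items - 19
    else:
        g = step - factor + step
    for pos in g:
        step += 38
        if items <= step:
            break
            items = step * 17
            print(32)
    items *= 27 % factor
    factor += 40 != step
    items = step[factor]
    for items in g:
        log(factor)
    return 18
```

Transformed code:
def calc(g, factor, items, step):
    factor = factor - step // factor
    if factor > factor:
        return g
    else:
        g = step - factor + step
    for pos in g:
        step = step + 38
        if items <= step:
            break
    items = items * (27 % factor)
    factor = factor + (40 != step)
    items = step[factor]
    for items in g:
        log(factor)
    return 18

8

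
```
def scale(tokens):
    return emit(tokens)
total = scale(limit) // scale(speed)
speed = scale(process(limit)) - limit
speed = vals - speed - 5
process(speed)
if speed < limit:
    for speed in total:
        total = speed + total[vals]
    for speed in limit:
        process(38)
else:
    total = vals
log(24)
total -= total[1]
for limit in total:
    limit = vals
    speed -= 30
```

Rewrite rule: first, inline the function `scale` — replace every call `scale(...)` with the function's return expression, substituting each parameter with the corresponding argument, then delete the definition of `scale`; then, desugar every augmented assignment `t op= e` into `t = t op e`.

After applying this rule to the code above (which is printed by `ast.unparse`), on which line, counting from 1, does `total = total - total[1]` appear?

13

Transformed code:
total = emit(limit) // emit(speed)
speed = emit(process(limit)) - limit
speed = vals - speed - 5
process(speed)
if speed < limit:
    for speed in total:
        total = speed + total[vals]
    for speed in limit:
        process(38)
else:
    total = vals
log(24)
total = total - total[1]
for limit in total:
    limit = vals
    speed = speed - 30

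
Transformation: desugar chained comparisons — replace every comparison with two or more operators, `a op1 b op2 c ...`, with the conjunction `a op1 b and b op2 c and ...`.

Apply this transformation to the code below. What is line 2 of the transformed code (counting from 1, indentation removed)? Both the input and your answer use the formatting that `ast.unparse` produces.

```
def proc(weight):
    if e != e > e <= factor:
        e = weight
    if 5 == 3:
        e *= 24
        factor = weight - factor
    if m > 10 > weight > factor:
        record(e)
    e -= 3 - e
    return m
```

if e != e and e > e and (e <= factor):

Transformed code:
def proc(weight):
    if e != e and e > e and (e <= factor):
        e = weight
    if 5 == 3:
        e *= 24
        factor = weight - factor
    if m > 10 and 10 > weight and (weight > factor):
        record(e)
    e -= 3 - e
    return m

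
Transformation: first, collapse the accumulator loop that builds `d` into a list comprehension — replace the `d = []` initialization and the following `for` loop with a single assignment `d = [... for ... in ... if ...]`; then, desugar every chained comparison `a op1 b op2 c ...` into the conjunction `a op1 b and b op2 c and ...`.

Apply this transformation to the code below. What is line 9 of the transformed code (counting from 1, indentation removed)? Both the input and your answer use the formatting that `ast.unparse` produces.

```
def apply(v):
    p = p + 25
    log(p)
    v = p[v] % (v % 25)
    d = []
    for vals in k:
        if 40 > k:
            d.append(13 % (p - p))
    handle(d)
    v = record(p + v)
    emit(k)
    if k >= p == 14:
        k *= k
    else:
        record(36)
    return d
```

if k >= p and p == 14:

Transformed code:
def apply(v):
    p = p + 25
    log(p)
    v = p[v] % (v % 25)
    d = [13 % (p - p) for vals in k if 40 > k]
    handle(d)
    v = record(p + v)
    emit(k)
    if k >= p and p == 14:
        k *= k
    else:
        record(36)
    return d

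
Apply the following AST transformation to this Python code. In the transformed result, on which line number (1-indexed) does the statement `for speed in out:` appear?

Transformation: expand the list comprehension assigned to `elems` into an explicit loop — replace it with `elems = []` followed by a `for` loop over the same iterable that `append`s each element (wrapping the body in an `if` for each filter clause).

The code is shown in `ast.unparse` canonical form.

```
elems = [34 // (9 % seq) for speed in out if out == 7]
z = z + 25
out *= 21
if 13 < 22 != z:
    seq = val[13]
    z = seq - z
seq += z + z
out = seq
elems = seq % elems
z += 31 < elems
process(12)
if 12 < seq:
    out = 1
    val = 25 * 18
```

2

Transformed code:
elems = []
for speed in out:
    if out == 7:
        elems.append(34 // (9 % seq))
z = z + 25
out *= 21
if 13 < 22 != z:
    seq = val[13]
    z = seq - z
seq += z + z
out = seq
elems = seq % elems
z += 31 < elems
process(12)
if 12 < seq:
    out = 1
    val = 25 * 18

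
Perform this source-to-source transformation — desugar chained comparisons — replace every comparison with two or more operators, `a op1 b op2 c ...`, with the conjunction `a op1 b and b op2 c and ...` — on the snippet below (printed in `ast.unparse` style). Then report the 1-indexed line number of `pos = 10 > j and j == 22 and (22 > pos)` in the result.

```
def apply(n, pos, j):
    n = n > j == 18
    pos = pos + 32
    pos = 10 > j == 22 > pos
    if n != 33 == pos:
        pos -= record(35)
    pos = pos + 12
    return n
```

Transformed code:
def apply(n, pos, j):
    n = n > j and j == 18
    pos = pos + 32
    pos = 10 > j and j == 22 and (22 > pos)
    if n != 33 and 33 == pos:
        pos -= record(35)
    pos = pos + 12
    return n

4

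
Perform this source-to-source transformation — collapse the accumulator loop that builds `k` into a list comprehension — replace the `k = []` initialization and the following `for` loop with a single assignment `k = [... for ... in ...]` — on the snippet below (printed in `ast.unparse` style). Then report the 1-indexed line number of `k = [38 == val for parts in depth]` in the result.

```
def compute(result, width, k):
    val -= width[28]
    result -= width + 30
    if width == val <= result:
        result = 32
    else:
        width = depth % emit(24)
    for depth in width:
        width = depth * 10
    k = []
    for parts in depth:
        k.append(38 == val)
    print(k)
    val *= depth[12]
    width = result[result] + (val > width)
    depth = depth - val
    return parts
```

10

Transformed code:
def compute(result, width, k):
    val -= width[28]
    result -= width + 30
    if width == val <= result:
        result = 32
    else:
        width = depth % emit(24)
    for depth in width:
        width = depth * 10
    k = [38 == val for parts in depth]
    print(k)
    val *= depth[12]
    width = result[result] + (val > width)
    depth = depth - val
    return parts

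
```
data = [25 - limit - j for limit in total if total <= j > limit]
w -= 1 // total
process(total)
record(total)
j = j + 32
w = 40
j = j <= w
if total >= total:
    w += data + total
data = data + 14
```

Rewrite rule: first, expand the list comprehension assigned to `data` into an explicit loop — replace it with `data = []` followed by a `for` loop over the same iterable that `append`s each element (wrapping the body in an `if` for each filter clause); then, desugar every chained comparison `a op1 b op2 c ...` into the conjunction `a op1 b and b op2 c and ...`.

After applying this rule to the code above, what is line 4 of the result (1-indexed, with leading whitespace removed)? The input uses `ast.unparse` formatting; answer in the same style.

data.append(25 - limit - j)

Transformed code:
data = []
for limit in total:
    if total <= j and j > limit:
        data.append(25 - limit - j)
w -= 1 // total
process(total)
record(total)
j = j + 32
w = 40
j = j <= w
if total >= total:
    w += data + total
data = data + 14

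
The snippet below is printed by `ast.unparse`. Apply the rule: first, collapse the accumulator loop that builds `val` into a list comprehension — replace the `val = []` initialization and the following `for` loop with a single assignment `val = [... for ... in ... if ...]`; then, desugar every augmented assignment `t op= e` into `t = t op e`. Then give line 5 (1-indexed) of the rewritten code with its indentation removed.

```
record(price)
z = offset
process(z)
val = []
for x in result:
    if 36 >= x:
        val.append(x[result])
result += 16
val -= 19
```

Transformed code:
record(price)
z = offset
process(z)
val = [x[result] for x in result if 36 >= x]
result = result + 16
val = val - 19

result = result + 16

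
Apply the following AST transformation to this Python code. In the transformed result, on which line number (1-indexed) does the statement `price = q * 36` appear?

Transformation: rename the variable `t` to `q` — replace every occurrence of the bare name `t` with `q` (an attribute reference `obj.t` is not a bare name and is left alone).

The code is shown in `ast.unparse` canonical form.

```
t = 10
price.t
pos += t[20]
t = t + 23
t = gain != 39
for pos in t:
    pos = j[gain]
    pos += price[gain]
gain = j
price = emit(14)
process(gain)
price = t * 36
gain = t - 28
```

Transformed code:
q = 10
price.t
pos += q[20]
q = q + 23
q = gain != 39
for pos in q:
    pos = j[gain]
    pos += price[gain]
gain = j
price = emit(14)
process(gain)
price = q * 36
gain = q - 28

12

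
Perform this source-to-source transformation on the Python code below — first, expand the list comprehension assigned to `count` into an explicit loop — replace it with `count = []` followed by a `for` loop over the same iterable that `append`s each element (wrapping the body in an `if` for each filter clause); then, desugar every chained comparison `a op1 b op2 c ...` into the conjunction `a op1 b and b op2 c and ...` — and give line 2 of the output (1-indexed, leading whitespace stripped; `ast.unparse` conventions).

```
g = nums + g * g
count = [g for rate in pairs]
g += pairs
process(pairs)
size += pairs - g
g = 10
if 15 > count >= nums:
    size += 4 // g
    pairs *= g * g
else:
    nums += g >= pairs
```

Transformed code:
g = nums + g * g
count = []
for rate in pairs:
    count.append(g)
g += pairs
process(pairs)
size += pairs - g
g = 10
if 15 > count and count >= nums:
    size += 4 // g
    pairs *= g * g
else:
    nums += g >= pairs

count = []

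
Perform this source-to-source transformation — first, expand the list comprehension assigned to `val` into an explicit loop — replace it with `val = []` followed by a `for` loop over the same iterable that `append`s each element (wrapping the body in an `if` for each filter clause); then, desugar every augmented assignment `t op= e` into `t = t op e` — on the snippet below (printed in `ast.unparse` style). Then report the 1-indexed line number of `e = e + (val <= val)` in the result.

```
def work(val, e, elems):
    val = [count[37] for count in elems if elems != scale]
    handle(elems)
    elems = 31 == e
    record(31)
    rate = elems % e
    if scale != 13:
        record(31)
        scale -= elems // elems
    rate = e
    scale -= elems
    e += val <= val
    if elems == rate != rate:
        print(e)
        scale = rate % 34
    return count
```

15

Transformed code:
def work(val, e, elems):
    val = []
    for count in elems:
        if elems != scale:
            val.append(count[37])
    handle(elems)
    elems = 31 == e
    record(31)
    rate = elems % e
    if scale != 13:
        record(31)
        scale = scale - elems // elems
    rate = e
    scale = scale - elems
    e = e + (val <= val)
    if elems == rate != rate:
        print(e)
        scale = rate % 34
    return count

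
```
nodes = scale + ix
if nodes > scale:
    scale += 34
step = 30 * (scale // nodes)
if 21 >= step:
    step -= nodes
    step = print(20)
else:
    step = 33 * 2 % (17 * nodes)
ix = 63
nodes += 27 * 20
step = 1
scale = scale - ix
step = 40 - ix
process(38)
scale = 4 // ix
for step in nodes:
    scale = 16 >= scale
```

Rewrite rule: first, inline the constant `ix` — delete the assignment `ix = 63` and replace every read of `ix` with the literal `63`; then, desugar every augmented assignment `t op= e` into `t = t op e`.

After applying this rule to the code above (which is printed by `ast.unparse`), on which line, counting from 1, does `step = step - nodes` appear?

6

Transformed code:
nodes = scale + 63
if nodes > scale:
    scale = scale + 34
step = 30 * (scale // nodes)
if 21 >= step:
    step = step - nodes
    step = print(20)
else:
    step = 33 * 2 % (17 * nodes)
nodes = nodes + 27 * 20
step = 1
scale = scale - 63
step = 40 - 63
process(38)
scale = 4 // 63
for step in nodes:
    scale = 16 >= scale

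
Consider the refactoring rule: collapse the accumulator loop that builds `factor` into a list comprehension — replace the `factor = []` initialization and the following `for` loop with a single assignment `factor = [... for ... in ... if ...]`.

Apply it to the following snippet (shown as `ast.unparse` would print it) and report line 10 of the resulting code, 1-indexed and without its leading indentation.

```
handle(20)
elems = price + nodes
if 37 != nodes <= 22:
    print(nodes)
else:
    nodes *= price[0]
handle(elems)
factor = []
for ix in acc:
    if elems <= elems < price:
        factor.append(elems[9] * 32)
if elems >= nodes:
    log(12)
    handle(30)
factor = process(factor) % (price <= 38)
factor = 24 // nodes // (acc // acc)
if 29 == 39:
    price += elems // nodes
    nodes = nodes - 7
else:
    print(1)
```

log(12)

Transformed code:
handle(20)
elems = price + nodes
if 37 != nodes <= 22:
    print(nodes)
else:
    nodes *= price[0]
handle(elems)
factor = [elems[9] * 32 for ix in acc if elems <= elems < price]
if elems >= nodes:
    log(12)
    handle(30)
factor = process(factor) % (price <= 38)
factor = 24 // nodes // (acc // acc)
if 29 == 39:
    price += elems // nodes
    nodes = nodes - 7
else:
    print(1)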